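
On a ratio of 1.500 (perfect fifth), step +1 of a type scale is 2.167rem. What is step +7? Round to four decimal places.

24.6835rem

2.167 × 1.500⁶ = 2.167 × 11.39062 ≈ 24.6835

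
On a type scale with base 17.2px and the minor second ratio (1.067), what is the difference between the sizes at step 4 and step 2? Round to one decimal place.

Step 2: 17.2 × 1.067² = 19.582px
Step 4: 17.2 × 1.067⁴ = 22.294px
Difference: 22.294 − 19.582 = 2.712px

2.7px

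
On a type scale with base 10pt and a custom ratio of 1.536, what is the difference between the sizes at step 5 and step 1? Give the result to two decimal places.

70.14pt

Step 1: 10.0 × 1.536 = 15.3600pt
Step 5: 10.0 × 1.536⁵ = 85.4980pt
Difference: 85.4980 − 15.3600 = 70.1380pt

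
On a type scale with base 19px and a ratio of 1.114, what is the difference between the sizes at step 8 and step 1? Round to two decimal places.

Step 1: 19.0 × 1.114 = 21.1660px
Step 8: 19.0 × 1.114⁸ = 45.0646px
Difference: 45.0646 − 21.1660 = 23.8986px

23.90px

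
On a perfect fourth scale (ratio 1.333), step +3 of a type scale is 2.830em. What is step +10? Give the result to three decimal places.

21.164em

2.830 × 1.333⁷ = 2.830 × 7.47844 ≈ 21.164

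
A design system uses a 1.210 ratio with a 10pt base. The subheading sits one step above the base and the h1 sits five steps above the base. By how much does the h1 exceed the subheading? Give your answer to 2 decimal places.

Step 1: 10.0 × 1.210 = 12.1000pt
Step 5: 10.0 × 1.210⁵ = 25.9374pt
Difference: 25.9374 − 12.1000 = 13.8374pt

13.84pt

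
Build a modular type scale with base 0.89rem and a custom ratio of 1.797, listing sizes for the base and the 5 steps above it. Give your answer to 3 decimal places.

0.890rem, 1.599rem, 2.874rem, 5.165rem, 9.281rem, 16.677rem

Step 0: 0.89rem
Step 1: 0.89 × 1.797 = 1.599
Step 2: 0.89 × 1.797² = 2.874
Step 3: 0.89 × 1.797³ = 5.165
Step 4: 0.89 × 1.797⁴ = 9.281
Step 5: 0.89 × 1.797⁵ = 16.677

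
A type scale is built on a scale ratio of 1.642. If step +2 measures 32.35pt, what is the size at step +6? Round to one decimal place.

Moving from step +2 to step +6 is 4 steps up, so multiply by r⁴.
32.35 × 1.642⁴ = 32.35 × 7.26930 ≈ 235.162

235.2pt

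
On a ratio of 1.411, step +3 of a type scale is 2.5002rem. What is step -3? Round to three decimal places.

0.317rem

Moving from step +3 to step -3 is 6 steps down, so divide by r⁶.
2.5002 ÷ 1.411⁶ = 2.5002 ÷ 7.89155 ≈ 0.317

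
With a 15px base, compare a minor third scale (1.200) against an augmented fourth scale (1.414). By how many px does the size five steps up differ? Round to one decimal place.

Minor third: 15.0 × 1.200⁵ = 37.325px
Augmented fourth: 15.0 × 1.414⁵ = 84.789px
Difference: 84.789 − 37.325 = 47.464px

47.5px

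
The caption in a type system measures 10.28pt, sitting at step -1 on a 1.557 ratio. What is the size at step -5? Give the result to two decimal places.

Moving from step -1 to step -5 is 4 steps down, so divide by r⁴.
10.28 ÷ 1.557⁴ = 10.28 ÷ 5.87698 ≈ 1.749

1.75pt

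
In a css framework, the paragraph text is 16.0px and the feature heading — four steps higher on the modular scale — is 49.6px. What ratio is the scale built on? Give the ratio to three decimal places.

1.327

The ratio satisfies 16.0 × r⁴ = 49.6, so r = (49.6 / 16.0)^(1/4).
r = 3.1000^(1/4) ≈ 1.3269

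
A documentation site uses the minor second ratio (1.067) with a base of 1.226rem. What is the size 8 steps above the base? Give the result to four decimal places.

2.0597rem

Each step on a modular scale multiplies by the ratio, so the size n steps from the base is base × ratioⁿ.
1.226 × 1.067⁸ = 1.226 × 1.68002 ≈ 2.0597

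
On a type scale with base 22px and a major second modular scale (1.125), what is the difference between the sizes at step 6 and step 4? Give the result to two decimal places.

9.36px

Step 4: 22.0 × 1.125⁴ = 35.2397px
Step 6: 22.0 × 1.125⁶ = 44.6003px
Difference: 44.6003 − 35.2397 = 9.3606px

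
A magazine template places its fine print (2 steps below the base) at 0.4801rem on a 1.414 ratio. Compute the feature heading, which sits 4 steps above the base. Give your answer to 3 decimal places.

0.4801 × 1.414⁶ = 0.4801 × 7.99275 ≈ 3.837

3.837rem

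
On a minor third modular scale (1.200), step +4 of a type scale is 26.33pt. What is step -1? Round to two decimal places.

Moving from step +4 to step -1 is 5 steps down, so divide by r⁵.
26.33 ÷ 1.200⁵ = 26.33 ÷ 2.48832 ≈ 10.581

10.58pt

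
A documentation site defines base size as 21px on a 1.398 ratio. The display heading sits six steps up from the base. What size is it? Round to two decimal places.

156.77px

21.0 × 1.398⁶ = 21.0 × 7.46523 ≈ 156.77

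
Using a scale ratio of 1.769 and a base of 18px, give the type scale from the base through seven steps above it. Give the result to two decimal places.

18.00px, 31.84px, 56.33px, 99.65px, 176.27px, 311.83px, 551.62px, 975.81px

Step 0: 18px
Step 1: 18.0 × 1.769 = 31.84
Step 2: 18.0 × 1.769² = 56.33
Step 3: 18.0 × 1.769³ = 99.65
Step 4: 18.0 × 1.769⁴ = 176.27
Step 5: 18.0 × 1.769⁵ = 311.83
Step 6: 18.0 × 1.769⁶ = 551.62
Step 7: 18.0 × 1.769⁷ = 975.81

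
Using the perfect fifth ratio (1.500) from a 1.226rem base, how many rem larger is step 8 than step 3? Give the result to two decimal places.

27.28rem

Step 3: 1.226 × 1.500³ = 4.1377rem
Step 8: 1.226 × 1.500⁸ = 31.4210rem
Difference: 31.4210 − 4.1377 = 27.2833rem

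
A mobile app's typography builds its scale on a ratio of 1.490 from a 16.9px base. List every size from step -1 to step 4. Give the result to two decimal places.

Step -1: 16.9 ÷ 1.490 = 11.34
Step 0: 16.9px
Step 1: 16.9 × 1.490 = 25.18
Step 2: 16.9 × 1.490² = 37.52
Step 3: 16.9 × 1.490³ = 55.90
Step 4: 16.9 × 1.490⁴ = 83.30

11.34px, 16.90px, 25.18px, 37.52px, 55.90px, 83.30px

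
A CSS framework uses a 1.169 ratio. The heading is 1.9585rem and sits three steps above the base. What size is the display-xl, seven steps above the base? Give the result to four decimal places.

3.6575rem

1.9585 × 1.169⁴ = 1.9585 × 1.86749 ≈ 3.6575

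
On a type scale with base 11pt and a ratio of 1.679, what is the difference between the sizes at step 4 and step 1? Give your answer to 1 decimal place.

Step 1: 11.0 × 1.679 = 18.469pt
Step 4: 11.0 × 1.679⁴ = 87.417pt
Difference: 87.417 − 18.469 = 68.948pt

68.9pt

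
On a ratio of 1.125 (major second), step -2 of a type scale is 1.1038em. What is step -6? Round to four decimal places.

Moving from step -2 to step -6 is 4 steps down, so divide by r⁴.
1.1038 ÷ 1.125⁴ = 1.1038 ÷ 1.60181 ≈ 0.6891

0.6891em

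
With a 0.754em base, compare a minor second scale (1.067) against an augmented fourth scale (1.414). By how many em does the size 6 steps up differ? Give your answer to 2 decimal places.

4.91em

Minor second: 0.754 × 1.067⁶ = 1.1126em
Augmented fourth: 0.754 × 1.414⁶ = 6.0265em
Difference: 6.0265 − 1.1126 = 4.9139em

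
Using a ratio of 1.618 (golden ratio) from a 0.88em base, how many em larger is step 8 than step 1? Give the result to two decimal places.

Step 1: 0.88 × 1.618 = 1.4238em
Step 8: 0.88 × 1.618⁸ = 41.3343em
Difference: 41.3343 − 1.4238 = 39.9105em

39.91em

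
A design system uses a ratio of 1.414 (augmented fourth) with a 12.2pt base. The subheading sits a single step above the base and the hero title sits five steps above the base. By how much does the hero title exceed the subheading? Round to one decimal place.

Step 1: 12.2 × 1.414 = 17.251pt
Step 5: 12.2 × 1.414⁵ = 68.962pt
Difference: 68.962 − 17.251 = 51.711pt

51.7pt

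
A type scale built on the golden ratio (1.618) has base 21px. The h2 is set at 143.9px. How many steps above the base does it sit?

1.618ⁿ = 143.9 / 21 = 6.8524
n = ln(6.8524) / ln(1.618) = 1.9246 / 0.4812 ≈ 4.00

4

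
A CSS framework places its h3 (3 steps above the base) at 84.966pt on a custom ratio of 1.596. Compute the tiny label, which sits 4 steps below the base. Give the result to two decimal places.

84.966 ÷ 1.596⁷ = 84.966 ÷ 26.37729 ≈ 3.221

3.22pt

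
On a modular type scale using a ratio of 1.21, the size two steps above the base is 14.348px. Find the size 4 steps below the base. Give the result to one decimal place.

Moving from step +2 to step -4 is 6 steps down, so divide by r⁶.
14.348 ÷ 1.21⁶ = 14.348 ÷ 3.13843 ≈ 4.572

4.6px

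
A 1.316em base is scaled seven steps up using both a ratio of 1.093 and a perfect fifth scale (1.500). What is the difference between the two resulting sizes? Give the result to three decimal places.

At 1.093: 1.316 × 1.093⁷ = 2.45243em
Perfect fifth: 1.316 × 1.500⁷ = 22.48509em
Difference: 22.48509 − 2.45243 = 20.03266em

20.033em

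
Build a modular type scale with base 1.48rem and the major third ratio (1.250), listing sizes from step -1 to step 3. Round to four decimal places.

1.1840rem, 1.4800rem, 1.8500rem, 2.3125rem, 2.8906rem

Step -1: 1.48 ÷ 1.250 = 1.1840
Step 0: 1.48rem
Step 1: 1.48 × 1.250 = 1.8500
Step 2: 1.48 × 1.250² = 2.3125
Step 3: 1.48 × 1.250³ = 2.8906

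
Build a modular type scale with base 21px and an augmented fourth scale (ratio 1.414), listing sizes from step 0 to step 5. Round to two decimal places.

21.00px, 29.69px, 41.99px, 59.37px, 83.95px, 118.70px

Step 0: 21px
Step 1: 21.0 × 1.414 = 29.69
Step 2: 21.0 × 1.414² = 41.99
Step 3: 21.0 × 1.414³ = 59.37
Step 4: 21.0 × 1.414⁴ = 83.95
Step 5: 21.0 × 1.414⁵ = 118.70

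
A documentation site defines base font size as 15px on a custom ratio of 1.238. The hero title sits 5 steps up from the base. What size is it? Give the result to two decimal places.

A modular type scale is a geometric sequence: sizeₙ = base × rⁿ.
15.0 × 1.238⁵ = 15.0 × 2.90806 ≈ 43.62

43.62px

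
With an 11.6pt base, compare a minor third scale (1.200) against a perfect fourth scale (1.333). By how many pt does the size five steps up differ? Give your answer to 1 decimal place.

20.0pt

Minor third: 11.6 × 1.200⁵ = 28.865pt
Perfect fourth: 11.6 × 1.333⁵ = 48.821pt
Difference: 48.821 − 28.865 = 19.956pt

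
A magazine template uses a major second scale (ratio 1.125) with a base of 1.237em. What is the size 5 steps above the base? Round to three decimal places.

1.237 × 1.125⁵ = 1.237 × 1.80203 ≈ 2.229

2.229em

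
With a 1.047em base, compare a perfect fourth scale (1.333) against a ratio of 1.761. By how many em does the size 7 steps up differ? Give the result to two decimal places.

47.16em

Perfect fourth: 1.047 × 1.333⁷ = 7.8299em
At 1.761: 1.047 × 1.761⁷ = 54.9873em
Difference: 54.9873 − 7.8299 = 47.1574em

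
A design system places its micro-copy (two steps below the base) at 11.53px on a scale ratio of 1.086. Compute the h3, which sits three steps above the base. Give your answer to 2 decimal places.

17.42px

11.53 × 1.086⁵ = 11.53 × 1.51060 ≈ 17.417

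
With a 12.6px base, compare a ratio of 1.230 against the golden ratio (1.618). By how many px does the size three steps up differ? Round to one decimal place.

At 1.230: 12.6 × 1.230³ = 23.447px
Golden ratio: 12.6 × 1.618³ = 53.371px
Difference: 53.371 − 23.447 = 29.924px

29.9px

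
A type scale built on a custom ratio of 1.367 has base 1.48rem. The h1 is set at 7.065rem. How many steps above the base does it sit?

5

1.367ⁿ = 7.065 / 1.48 = 4.7736
n = ln(4.7736) / ln(1.367) = 1.5631 / 0.3126 ≈ 5.00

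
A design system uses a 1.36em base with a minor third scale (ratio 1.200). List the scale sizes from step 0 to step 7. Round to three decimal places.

1.360em, 1.632em, 1.958em, 2.350em, 2.820em, 3.384em, 4.061em, 4.873em

Step 0: 1.36em
Step 1: 1.36 × 1.200 = 1.632
Step 2: 1.36 × 1.200² = 1.958
Step 3: 1.36 × 1.200³ = 2.350
Step 4: 1.36 × 1.200⁴ = 2.820
Step 5: 1.36 × 1.200⁵ = 3.384
Step 6: 1.36 × 1.200⁶ = 4.061
Step 7: 1.36 × 1.200⁷ = 4.873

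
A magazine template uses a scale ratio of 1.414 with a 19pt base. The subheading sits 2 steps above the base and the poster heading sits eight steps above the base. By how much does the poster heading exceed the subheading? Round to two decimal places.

Step 2: 19.0 × 1.414² = 37.9885pt
Step 8: 19.0 × 1.414⁸ = 303.6329pt
Difference: 303.6329 − 37.9885 = 265.6444pt

265.64pt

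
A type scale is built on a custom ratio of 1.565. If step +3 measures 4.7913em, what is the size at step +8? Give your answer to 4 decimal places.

44.9806em

Moving from step +3 to step +8 is 5 steps up, so multiply by r⁵.
4.7913 × 1.565⁵ = 4.7913 × 9.38797 ≈ 44.9806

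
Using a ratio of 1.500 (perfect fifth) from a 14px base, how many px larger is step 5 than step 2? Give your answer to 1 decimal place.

74.8px

Step 2: 14.0 × 1.500² = 31.500px
Step 5: 14.0 × 1.500⁵ = 106.312px
Difference: 106.312 − 31.500 = 74.812px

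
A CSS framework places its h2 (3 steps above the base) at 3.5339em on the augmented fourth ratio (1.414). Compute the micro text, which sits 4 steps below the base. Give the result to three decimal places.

The gap is -4 − (3) = -7 steps, so the factor is 1.414^-7.
3.5339 ÷ 1.414⁷ = 3.5339 ÷ 11.30175 ≈ 0.313

0.313em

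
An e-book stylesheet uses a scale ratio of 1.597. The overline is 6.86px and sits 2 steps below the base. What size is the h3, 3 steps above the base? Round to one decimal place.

6.86 × 1.597⁵ = 6.86 × 10.38782 ≈ 71.260

71.3px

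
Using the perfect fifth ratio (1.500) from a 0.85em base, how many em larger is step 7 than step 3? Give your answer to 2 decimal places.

Step 3: 0.85 × 1.500³ = 2.8687em
Step 7: 0.85 × 1.500⁷ = 14.5230em
Difference: 14.5230 − 2.8687 = 11.6543em

11.65em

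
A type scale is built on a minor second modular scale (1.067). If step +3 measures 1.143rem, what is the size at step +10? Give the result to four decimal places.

1.143 × 1.067⁷ = 1.143 × 1.57453 ≈ 1.7997

1.7997rem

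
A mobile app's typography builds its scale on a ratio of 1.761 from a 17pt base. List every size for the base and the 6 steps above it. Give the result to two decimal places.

Step 0: 17pt
Step 1: 17.0 × 1.761 = 29.94
Step 2: 17.0 × 1.761² = 52.72
Step 3: 17.0 × 1.761³ = 92.84
Step 4: 17.0 × 1.761⁴ = 163.49
Step 5: 17.0 × 1.761⁵ = 287.90
Step 6: 17.0 × 1.761⁶ = 507.00

17.00pt, 29.94pt, 52.72pt, 92.84pt, 163.49pt, 287.90pt, 507.00pt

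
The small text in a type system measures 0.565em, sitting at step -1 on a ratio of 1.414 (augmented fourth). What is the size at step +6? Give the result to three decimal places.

6.385em

The gap is 6 − (-1) = 7 steps, so the factor is 1.414^7.
0.565 × 1.414⁷ = 0.565 × 11.30175 ≈ 6.385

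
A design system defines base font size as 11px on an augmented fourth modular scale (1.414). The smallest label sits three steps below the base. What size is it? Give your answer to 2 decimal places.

3.89px

11.0 ÷ 1.414³ = 11.0 ÷ 2.82715 ≈ 3.89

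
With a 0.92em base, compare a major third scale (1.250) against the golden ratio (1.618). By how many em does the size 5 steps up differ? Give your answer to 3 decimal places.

Major third: 0.92 × 1.250⁵ = 2.80762em
Golden ratio: 0.92 × 1.618⁵ = 10.20188em
Difference: 10.20188 − 2.80762 = 7.39426em

7.394em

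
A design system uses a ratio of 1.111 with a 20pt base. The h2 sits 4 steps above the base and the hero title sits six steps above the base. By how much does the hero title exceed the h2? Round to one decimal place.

Step 4: 20.0 × 1.111⁴ = 30.471pt
Step 6: 20.0 × 1.111⁶ = 37.611pt
Difference: 37.611 − 30.471 = 7.140pt

7.1pt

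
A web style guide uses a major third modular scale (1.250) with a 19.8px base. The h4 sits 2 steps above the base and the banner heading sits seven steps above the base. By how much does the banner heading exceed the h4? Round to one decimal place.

63.5px

Step 2: 19.8 × 1.250² = 30.938px
Step 7: 19.8 × 1.250⁷ = 94.414px
Difference: 94.414 − 30.938 = 63.476px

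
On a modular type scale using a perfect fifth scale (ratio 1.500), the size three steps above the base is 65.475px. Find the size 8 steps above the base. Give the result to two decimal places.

65.475 × 1.500⁵ = 65.475 × 7.59375 ≈ 497.201

497.20px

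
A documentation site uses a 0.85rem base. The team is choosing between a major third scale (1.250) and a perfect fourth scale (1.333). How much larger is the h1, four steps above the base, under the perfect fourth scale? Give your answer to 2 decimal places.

0.61rem

Major third: 0.85 × 1.250⁴ = 2.0752rem
Perfect fourth: 0.85 × 1.333⁴ = 2.6837rem
Difference: 2.6837 − 2.0752 = 0.6085rem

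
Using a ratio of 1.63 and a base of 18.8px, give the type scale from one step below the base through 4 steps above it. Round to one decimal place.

11.5px, 18.8px, 30.6px, 49.9px, 81.4px, 132.7px

Step -1: 18.8 ÷ 1.63 = 11.5
Step 0: 18.8px
Step 1: 18.8 × 1.63 = 30.6
Step 2: 18.8 × 1.63² = 49.9
Step 3: 18.8 × 1.63³ = 81.4
Step 4: 18.8 × 1.63⁴ = 132.7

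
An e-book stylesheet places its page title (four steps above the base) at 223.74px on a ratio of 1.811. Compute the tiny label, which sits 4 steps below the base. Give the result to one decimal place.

1.9px

223.74 ÷ 1.811⁸ = 223.74 ÷ 115.70379 ≈ 1.934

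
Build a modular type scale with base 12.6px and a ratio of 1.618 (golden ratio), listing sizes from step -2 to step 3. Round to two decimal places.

4.81px, 7.79px, 12.60px, 20.39px, 32.99px, 53.37px

Step -2: 12.6 ÷ 1.618² = 4.81
Step -1: 12.6 ÷ 1.618 = 7.79
Step 0: 12.6px
Step 1: 12.6 × 1.618 = 20.39
Step 2: 12.6 × 1.618² = 32.99
Step 3: 12.6 × 1.618³ = 53.37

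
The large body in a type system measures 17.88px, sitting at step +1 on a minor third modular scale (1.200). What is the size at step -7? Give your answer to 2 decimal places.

17.88 ÷ 1.200⁸ = 17.88 ÷ 4.29982 ≈ 4.158

4.16px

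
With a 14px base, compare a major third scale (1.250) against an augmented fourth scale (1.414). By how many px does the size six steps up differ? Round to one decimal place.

Major third: 14.0 × 1.250⁶ = 53.406px
Augmented fourth: 14.0 × 1.414⁶ = 111.899px
Difference: 111.899 − 53.406 = 58.493px

58.5px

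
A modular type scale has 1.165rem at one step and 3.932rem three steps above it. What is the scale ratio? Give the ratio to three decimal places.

The ratio satisfies 1.165 × r³ = 3.932, so r = (3.932 / 1.165)^(1/3).
r = 3.3751^(1/3) ≈ 1.5000

1.500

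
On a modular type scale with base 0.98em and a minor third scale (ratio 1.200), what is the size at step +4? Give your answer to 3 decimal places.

Each step on a modular scale multiplies by the ratio, so the size n steps from the base is base × ratioⁿ.
0.98 × 1.200⁴ = 0.98 × 2.07360 ≈ 2.032

2.032em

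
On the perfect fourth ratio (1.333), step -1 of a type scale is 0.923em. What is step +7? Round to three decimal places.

0.923 × 1.333⁸ = 0.923 × 9.96876 ≈ 9.201

9.201em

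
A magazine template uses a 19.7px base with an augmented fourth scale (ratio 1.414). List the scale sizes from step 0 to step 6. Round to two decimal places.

19.70px, 27.86px, 39.39px, 55.69px, 78.75px, 111.36px, 157.46px

Step 0: 19.7px
Step 1: 19.7 × 1.414 = 27.86
Step 2: 19.7 × 1.414² = 39.39
Step 3: 19.7 × 1.414³ = 55.69
Step 4: 19.7 × 1.414⁴ = 78.75
Step 5: 19.7 × 1.414⁵ = 111.36
Step 6: 19.7 × 1.414⁶ = 157.46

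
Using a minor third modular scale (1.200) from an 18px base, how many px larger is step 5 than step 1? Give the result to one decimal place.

Step 1: 18.0 × 1.200 = 21.600px
Step 5: 18.0 × 1.200⁵ = 44.790px
Difference: 44.790 − 21.600 = 23.190px

23.2px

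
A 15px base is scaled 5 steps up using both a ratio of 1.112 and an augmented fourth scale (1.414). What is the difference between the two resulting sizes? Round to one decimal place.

59.3px

At 1.112: 15.0 × 1.112⁵ = 25.504px
Augmented fourth: 15.0 × 1.414⁵ = 84.789px
Difference: 84.789 − 25.504 = 59.285px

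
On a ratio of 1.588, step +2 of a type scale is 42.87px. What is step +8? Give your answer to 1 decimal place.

Moving from step +2 to step +8 is 6 steps up, so multiply by r⁶.
42.87 × 1.588⁶ = 42.87 × 16.03626 ≈ 687.474

687.5px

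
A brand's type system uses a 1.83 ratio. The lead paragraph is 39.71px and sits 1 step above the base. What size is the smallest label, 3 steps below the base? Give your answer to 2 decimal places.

Moving from step +1 to step -3 is 4 steps down, so divide by r⁴.
39.71 ÷ 1.83⁴ = 39.71 ÷ 11.21513 ≈ 3.541

3.54px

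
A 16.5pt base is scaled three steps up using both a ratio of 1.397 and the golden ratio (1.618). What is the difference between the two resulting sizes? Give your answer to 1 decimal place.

At 1.397: 16.5 × 1.397³ = 44.986pt
Golden ratio: 16.5 × 1.618³ = 69.891pt
Difference: 69.891 − 44.986 = 24.905pt

24.9pt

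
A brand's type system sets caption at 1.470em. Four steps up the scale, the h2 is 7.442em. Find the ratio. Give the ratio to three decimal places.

The ratio satisfies 1.470 × r⁴ = 7.442, so r = (7.442 / 1.470)^(1/4).
r = 5.0626^(1/4) ≈ 1.5000

1.500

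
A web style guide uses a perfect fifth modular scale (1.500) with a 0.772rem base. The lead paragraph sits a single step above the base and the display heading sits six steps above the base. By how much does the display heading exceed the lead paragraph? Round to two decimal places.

Step 1: 0.772 × 1.500 = 1.1580rem
Step 6: 0.772 × 1.500⁶ = 8.7936rem
Difference: 8.7936 − 1.1580 = 7.6356rem

7.64rem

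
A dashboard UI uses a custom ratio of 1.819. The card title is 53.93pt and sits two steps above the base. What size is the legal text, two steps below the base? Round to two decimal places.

4.93pt

53.93 ÷ 1.819⁴ = 53.93 ÷ 10.94790 ≈ 4.926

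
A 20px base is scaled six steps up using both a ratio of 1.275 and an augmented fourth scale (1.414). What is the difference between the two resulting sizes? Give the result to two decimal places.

73.94px

At 1.275: 20.0 × 1.275⁶ = 85.9194px
Augmented fourth: 20.0 × 1.414⁶ = 159.8551px
Difference: 159.8551 − 85.9194 = 73.9357px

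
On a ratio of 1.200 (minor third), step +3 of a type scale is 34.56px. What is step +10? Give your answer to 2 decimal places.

123.83px

34.56 × 1.200⁷ = 34.56 × 3.58318 ≈ 123.835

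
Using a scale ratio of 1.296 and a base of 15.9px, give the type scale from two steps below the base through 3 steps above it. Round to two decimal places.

Step -2: 15.9 ÷ 1.296² = 9.47
Step -1: 15.9 ÷ 1.296 = 12.27
Step 0: 15.9px
Step 1: 15.9 × 1.296 = 20.61
Step 2: 15.9 × 1.296² = 26.71
Step 3: 15.9 × 1.296³ = 34.61

9.47px, 12.27px, 15.90px, 20.61px, 26.71px, 34.61px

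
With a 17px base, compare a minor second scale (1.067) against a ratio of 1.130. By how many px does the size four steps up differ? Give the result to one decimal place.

5.7px

Minor second: 17.0 × 1.067⁴ = 22.035px
At 1.130: 17.0 × 1.130⁴ = 27.718px
Difference: 27.718 − 22.035 = 5.683px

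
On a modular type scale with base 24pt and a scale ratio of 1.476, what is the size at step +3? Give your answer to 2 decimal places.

A modular type scale is a geometric sequence: sizeₙ = base × rⁿ.
24.0 × 1.476³ = 24.0 × 3.21558 ≈ 77.17

77.17pt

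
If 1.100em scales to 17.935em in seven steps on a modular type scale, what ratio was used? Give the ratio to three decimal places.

1.490

The ratio satisfies 1.100 × r⁷ = 17.935, so r = (17.935 / 1.100)^(1/7).
r = 16.3045^(1/7) ≈ 1.4900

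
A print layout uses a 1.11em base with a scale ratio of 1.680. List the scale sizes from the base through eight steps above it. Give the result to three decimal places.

Step 0: 1.11em
Step 1: 1.11 × 1.680 = 1.865
Step 2: 1.11 × 1.680² = 3.133
Step 3: 1.11 × 1.680³ = 5.263
Step 4: 1.11 × 1.680⁴ = 8.842
Step 5: 1.11 × 1.680⁵ = 14.855
Step 6: 1.11 × 1.680⁶ = 24.956
Step 7: 1.11 × 1.680⁷ = 41.926
Step 8: 1.11 × 1.680⁸ = 70.436

1.110em, 1.865em, 3.133em, 5.263em, 8.842em, 14.855em, 24.956em, 41.926em, 70.436em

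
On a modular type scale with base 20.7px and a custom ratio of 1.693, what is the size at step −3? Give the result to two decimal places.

20.7 ÷ 1.693³ = 20.7 ÷ 4.85256 ≈ 4.27

4.27px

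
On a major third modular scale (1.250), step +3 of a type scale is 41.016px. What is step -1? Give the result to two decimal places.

Moving from step +3 to step -1 is 4 steps down, so divide by r⁴.
41.016 ÷ 1.250⁴ = 41.016 ÷ 2.44141 ≈ 16.800

16.80px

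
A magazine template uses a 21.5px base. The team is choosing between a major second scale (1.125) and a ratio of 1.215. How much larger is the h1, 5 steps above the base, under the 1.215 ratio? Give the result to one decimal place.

Major second: 21.5 × 1.125⁵ = 38.744px
At 1.215: 21.5 × 1.215⁵ = 56.927px
Difference: 56.927 − 38.744 = 18.183px

18.2px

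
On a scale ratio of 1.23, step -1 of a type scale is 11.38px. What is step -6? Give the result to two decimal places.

4.04px

11.38 ÷ 1.23⁵ = 11.38 ÷ 2.81531 ≈ 4.042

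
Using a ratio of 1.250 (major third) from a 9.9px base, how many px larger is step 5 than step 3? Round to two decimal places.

Step 3: 9.9 × 1.250³ = 19.3359px
Step 5: 9.9 × 1.250⁵ = 30.2124px
Difference: 30.2124 − 19.3359 = 10.8765px

10.88px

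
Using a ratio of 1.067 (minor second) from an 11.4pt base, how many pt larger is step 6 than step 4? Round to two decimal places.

2.05pt

Step 4: 11.4 × 1.067⁴ = 14.7762pt
Step 6: 11.4 × 1.067⁶ = 16.8225pt
Difference: 16.8225 − 14.7762 = 2.0463pt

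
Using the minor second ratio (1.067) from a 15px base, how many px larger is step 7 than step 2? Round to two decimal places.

6.54px

Step 2: 15.0 × 1.067² = 17.0773px
Step 7: 15.0 × 1.067⁷ = 23.6179px
Difference: 23.6179 − 17.0773 = 6.5406px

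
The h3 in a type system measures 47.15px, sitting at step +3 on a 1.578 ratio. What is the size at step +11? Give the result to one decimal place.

1812.7px

47.15 × 1.578⁸ = 47.15 × 38.44643 ≈ 1812.749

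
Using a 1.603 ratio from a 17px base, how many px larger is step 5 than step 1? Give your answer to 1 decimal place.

Step 1: 17.0 × 1.603 = 27.251px
Step 5: 17.0 × 1.603⁵ = 179.935px
Difference: 179.935 − 27.251 = 152.684px

152.7px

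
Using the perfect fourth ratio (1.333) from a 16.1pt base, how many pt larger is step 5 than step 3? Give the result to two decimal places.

29.63pt

Step 3: 16.1 × 1.333³ = 38.1343pt
Step 5: 16.1 × 1.333⁵ = 67.7605pt
Difference: 67.7605 − 38.1343 = 29.6262pt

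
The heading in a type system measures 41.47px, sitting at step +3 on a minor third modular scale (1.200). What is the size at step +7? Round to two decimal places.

85.99px

41.47 × 1.200⁴ = 41.47 × 2.07360 ≈ 85.992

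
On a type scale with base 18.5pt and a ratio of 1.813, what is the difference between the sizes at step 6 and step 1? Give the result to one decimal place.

623.4pt

Step 1: 18.5 × 1.813 = 33.541pt
Step 6: 18.5 × 1.813⁶ = 656.990pt
Difference: 656.990 − 33.541 = 623.449pt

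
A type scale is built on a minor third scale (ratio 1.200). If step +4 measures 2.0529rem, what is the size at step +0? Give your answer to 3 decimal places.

Moving from step +4 to step +0 is 4 steps down, so divide by r⁴.
2.0529 ÷ 1.200⁴ = 2.0529 ÷ 2.07360 ≈ 0.990

0.990rem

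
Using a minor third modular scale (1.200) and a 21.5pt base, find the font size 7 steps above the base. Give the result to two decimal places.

77.04pt

A modular type scale is a geometric sequence: sizeₙ = base × rⁿ.
21.5 × 1.200⁷ = 21.5 × 3.58318 ≈ 77.04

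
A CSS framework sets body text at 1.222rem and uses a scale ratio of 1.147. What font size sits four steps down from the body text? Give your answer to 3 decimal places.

0.706rem

A modular type scale is a geometric sequence: sizeₙ = base × rⁿ.
1.222 ÷ 1.147⁴ = 1.222 ÷ 1.73083 ≈ 0.706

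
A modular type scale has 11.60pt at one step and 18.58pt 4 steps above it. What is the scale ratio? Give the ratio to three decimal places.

1.125

r⁴ = 18.58 / 11.60, so r = (18.58/11.60)^(1/4).
r = 1.6017^(1/4) ≈ 1.1250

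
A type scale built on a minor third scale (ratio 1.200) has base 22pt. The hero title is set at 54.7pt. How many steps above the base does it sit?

1.200ⁿ = 54.7 / 22 = 2.4864
n = ln(2.4864) / ln(1.200) = 0.9108 / 0.1823 ≈ 5.00

5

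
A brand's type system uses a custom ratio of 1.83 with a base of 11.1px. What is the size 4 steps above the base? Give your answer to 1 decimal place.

124.5px

A modular type scale is a geometric sequence: sizeₙ = base × rⁿ.
11.1 × 1.83⁴ = 11.1 × 11.21513 ≈ 124.49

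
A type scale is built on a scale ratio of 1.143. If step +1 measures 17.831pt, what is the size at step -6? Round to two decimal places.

7.00pt

Moving from step +1 to step -6 is 7 steps down, so divide by r⁷.
17.831 ÷ 1.143⁷ = 17.831 ÷ 2.54873 ≈ 6.996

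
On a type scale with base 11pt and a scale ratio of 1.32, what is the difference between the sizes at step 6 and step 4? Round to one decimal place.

Step 4: 11.0 × 1.32⁴ = 33.396pt
Step 6: 11.0 × 1.32⁶ = 58.188pt
Difference: 58.188 − 33.396 = 24.792pt

24.8pt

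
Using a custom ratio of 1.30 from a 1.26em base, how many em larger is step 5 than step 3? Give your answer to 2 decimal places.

1.91em

Step 3: 1.26 × 1.30³ = 2.7682em
Step 5: 1.26 × 1.30⁵ = 4.6783em
Difference: 4.6783 − 2.7682 = 1.9101em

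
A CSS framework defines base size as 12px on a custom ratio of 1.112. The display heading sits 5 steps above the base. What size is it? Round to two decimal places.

20.40px

Each step on a modular scale multiplies by the ratio, so the size n steps from the base is base × ratioⁿ.
12.0 × 1.112⁵ = 12.0 × 1.70029 ≈ 20.40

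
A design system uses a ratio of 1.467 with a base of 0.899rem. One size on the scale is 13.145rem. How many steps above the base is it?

7

1.467ⁿ = 13.145 / 0.899 = 14.6218
n = ln(14.6218) / ln(1.467) = 2.6825 / 0.3832 ≈ 7.00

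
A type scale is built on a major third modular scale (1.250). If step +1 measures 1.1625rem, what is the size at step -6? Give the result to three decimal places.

0.244rem

Moving from step +1 to step -6 is 7 steps down, so divide by r⁷.
1.1625 ÷ 1.250⁷ = 1.1625 ÷ 4.76837 ≈ 0.244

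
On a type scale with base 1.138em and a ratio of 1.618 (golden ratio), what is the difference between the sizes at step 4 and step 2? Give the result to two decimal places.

4.82em

Step 2: 1.138 × 1.618² = 2.9792em
Step 4: 1.138 × 1.618⁴ = 7.7993em
Difference: 7.7993 − 2.9792 = 4.8201em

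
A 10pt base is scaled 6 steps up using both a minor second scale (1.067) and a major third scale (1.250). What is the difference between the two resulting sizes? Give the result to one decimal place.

Minor second: 10.0 × 1.067⁶ = 14.757pt
Major third: 10.0 × 1.250⁶ = 38.147pt
Difference: 38.147 − 14.757 = 23.390pt

23.4pt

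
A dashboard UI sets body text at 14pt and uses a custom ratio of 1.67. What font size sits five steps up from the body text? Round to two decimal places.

181.85pt

14.0 × 1.67⁵ = 14.0 × 12.98920 ≈ 181.85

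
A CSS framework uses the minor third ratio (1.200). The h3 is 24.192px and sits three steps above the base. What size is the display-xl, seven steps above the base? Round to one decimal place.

The gap is 7 − (3) = 4 steps, so the factor is 1.200^4.
24.192 × 1.200⁴ = 24.192 × 2.07360 ≈ 50.165

50.2px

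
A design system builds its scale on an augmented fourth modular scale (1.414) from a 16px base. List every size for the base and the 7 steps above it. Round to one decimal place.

Step 0: 16px
Step 1: 16.0 × 1.414 = 22.6
Step 2: 16.0 × 1.414² = 32.0
Step 3: 16.0 × 1.414³ = 45.2
Step 4: 16.0 × 1.414⁴ = 64.0
Step 5: 16.0 × 1.414⁵ = 90.4
Step 6: 16.0 × 1.414⁶ = 127.9
Step 7: 16.0 × 1.414⁷ = 180.8

16.0px, 22.6px, 32.0px, 45.2px, 64.0px, 90.4px, 127.9px, 180.8px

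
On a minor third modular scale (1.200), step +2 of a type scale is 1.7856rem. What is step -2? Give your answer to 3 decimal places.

The gap is -2 − (2) = -4 steps, so the factor is 1.200^-4.
1.7856 ÷ 1.200⁴ = 1.7856 ÷ 2.07360 ≈ 0.861

0.861rem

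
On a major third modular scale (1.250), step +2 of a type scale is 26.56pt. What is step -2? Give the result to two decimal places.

Moving from step +2 to step -2 is 4 steps down, so divide by r⁴.
26.56 ÷ 1.250⁴ = 26.56 ÷ 2.44141 ≈ 10.879

10.88pt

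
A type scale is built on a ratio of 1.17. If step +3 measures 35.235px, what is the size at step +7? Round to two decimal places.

35.235 × 1.17⁴ = 35.235 × 1.87389 ≈ 66.026

66.03px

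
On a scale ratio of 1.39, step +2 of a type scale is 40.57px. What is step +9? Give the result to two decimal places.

406.73px

40.57 × 1.39⁷ = 40.57 × 10.02544 ≈ 406.732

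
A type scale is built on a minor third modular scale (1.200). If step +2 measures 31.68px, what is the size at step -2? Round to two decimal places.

15.28px

31.68 ÷ 1.200⁴ = 31.68 ÷ 2.07360 ≈ 15.278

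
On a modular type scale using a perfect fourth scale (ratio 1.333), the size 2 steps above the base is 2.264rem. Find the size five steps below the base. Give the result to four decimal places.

0.3027rem

2.264 ÷ 1.333⁷ = 2.264 ÷ 7.47844 ≈ 0.3027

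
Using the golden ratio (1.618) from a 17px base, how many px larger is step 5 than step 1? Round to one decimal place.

Step 1: 17.0 × 1.618 = 27.506px
Step 5: 17.0 × 1.618⁵ = 188.513px
Difference: 188.513 − 27.506 = 161.007px

161.0px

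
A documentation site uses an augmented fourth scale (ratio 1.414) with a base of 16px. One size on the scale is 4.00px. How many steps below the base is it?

1.414ⁿ = 16 / 4.00 = 4.0000
n = ln(4.0000) / ln(1.414) = 1.3863 / 0.3464 ≈ 4.00

4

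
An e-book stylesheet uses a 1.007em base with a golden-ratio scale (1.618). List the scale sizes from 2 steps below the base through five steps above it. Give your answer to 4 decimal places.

Step -2: 1.007 ÷ 1.618² = 0.3847
Step -1: 1.007 ÷ 1.618 = 0.6224
Step 0: 1.007em
Step 1: 1.007 × 1.618 = 1.6293
Step 2: 1.007 × 1.618² = 2.6362
Step 3: 1.007 × 1.618³ = 4.2655
Step 4: 1.007 × 1.618⁴ = 6.9015
Step 5: 1.007 × 1.618⁵ = 11.1666

0.3847em, 0.6224em, 1.0070em, 1.6293em, 2.6362em, 4.2655em, 6.9015em, 11.1666em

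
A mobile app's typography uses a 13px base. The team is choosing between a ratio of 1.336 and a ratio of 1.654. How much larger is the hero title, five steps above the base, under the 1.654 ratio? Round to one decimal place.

105.6px

At 1.336: 13.0 × 1.336⁵ = 55.332px
At 1.654: 13.0 × 1.654⁵ = 160.924px
Difference: 160.924 − 55.332 = 105.592px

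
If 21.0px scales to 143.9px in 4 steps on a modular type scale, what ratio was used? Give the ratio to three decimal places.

1.618

The ratio satisfies 21.0 × r⁴ = 143.9, so r = (143.9 / 21.0)^(1/4).
r = 6.8524^(1/4) ≈ 1.6179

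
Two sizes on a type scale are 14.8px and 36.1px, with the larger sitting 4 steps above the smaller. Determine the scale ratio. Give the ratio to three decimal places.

1.250

r⁴ = 36.1 / 14.8, so r = (36.1/14.8)^(1/4).
r = 2.4392^(1/4) ≈ 1.2497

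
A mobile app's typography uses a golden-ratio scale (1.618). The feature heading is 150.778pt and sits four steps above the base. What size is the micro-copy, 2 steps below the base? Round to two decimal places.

150.778 ÷ 1.618⁶ = 150.778 ÷ 17.94201 ≈ 8.404

8.40pt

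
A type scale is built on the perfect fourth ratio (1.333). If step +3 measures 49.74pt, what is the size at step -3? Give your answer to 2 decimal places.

8.87pt

49.74 ÷ 1.333⁶ = 49.74 ÷ 5.61023 ≈ 8.866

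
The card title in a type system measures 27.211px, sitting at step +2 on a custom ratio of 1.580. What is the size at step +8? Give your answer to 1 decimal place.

27.211 × 1.580⁶ = 27.211 × 15.55760 ≈ 423.338

423.3px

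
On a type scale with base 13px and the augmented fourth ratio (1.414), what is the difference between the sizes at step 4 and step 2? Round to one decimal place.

26.0px

Step 2: 13.0 × 1.414² = 25.992px
Step 4: 13.0 × 1.414⁴ = 51.969px
Difference: 51.969 − 25.992 = 25.977px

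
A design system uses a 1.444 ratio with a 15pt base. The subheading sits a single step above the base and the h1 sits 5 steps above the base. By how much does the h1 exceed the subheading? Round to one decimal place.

Step 1: 15.0 × 1.444 = 21.660pt
Step 5: 15.0 × 1.444⁵ = 94.173pt
Difference: 94.173 − 21.660 = 72.513pt

72.5pt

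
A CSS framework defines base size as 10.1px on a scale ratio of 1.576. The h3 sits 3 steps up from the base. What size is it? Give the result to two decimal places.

A modular type scale is a geometric sequence: sizeₙ = base × rⁿ.
10.1 × 1.576³ = 10.1 × 3.91443 ≈ 39.54

39.54px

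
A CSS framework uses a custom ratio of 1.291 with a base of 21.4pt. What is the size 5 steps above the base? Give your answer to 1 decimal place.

Every step multiplies by the scale ratio.
21.4 × 1.291⁵ = 21.4 × 3.58617 ≈ 76.74

76.7pt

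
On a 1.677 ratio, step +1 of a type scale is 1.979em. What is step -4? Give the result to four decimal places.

0.1492em

The gap is -4 − (1) = -5 steps, so the factor is 1.677^-5.
1.979 ÷ 1.677⁵ = 1.979 ÷ 13.26372 ≈ 0.1492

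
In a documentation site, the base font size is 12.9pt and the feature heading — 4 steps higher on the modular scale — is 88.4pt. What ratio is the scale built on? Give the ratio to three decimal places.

1.618

r⁴ = 88.4 / 12.9, so r = (88.4/12.9)^(1/4).
r = 6.8527^(1/4) ≈ 1.6180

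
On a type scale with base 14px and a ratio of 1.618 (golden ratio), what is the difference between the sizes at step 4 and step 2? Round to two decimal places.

Step 2: 14.0 × 1.618² = 36.6509px
Step 4: 14.0 × 1.618⁴ = 95.9494px
Difference: 95.9494 − 36.6509 = 59.2985px

59.30px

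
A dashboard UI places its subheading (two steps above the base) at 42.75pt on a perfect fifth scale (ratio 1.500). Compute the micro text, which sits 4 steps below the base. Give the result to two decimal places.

3.75pt

Moving from step +2 to step -4 is 6 steps down, so divide by r⁶.
42.75 ÷ 1.500⁶ = 42.75 ÷ 11.39062 ≈ 3.753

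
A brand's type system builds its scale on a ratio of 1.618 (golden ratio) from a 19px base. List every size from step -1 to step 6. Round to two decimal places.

11.74px, 19.00px, 30.74px, 49.74px, 80.48px, 130.22px, 210.69px, 340.90px

Step -1: 19.0 ÷ 1.618 = 11.74
Step 0: 19px
Step 1: 19.0 × 1.618 = 30.74
Step 2: 19.0 × 1.618² = 49.74
Step 3: 19.0 × 1.618³ = 80.48
Step 4: 19.0 × 1.618⁴ = 130.22
Step 5: 19.0 × 1.618⁵ = 210.69
Step 6: 19.0 × 1.618⁶ = 340.90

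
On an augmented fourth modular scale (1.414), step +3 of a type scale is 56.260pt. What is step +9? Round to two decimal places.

449.67pt

Moving from step +3 to step +9 is 6 steps up, so multiply by r⁶.
56.260 × 1.414⁶ = 56.260 × 7.99275 ≈ 449.672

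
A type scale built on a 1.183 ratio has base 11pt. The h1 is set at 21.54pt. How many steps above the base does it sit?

4

1.183ⁿ = 21.54 / 11 = 1.9582
n = ln(1.9582) / ln(1.183) = 0.6720 / 0.1681 ≈ 4.00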